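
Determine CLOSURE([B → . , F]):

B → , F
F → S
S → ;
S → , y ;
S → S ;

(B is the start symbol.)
{ [B → . , F] }

Start with: [B → . , F]
The dot precedes the terminal ',', so nothing is added.

CLOSURE = { [B → . , F] }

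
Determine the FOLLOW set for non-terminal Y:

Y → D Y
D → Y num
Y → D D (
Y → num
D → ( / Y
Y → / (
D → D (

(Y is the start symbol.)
{ $, '(', '/', 'num' }

Y is the start symbol, so $ ∈ FOLLOW(Y).
In Y → D Y: Y is at the end; this adds FOLLOW(Y) to itself — nothing new
In D → Y num: Y is followed by num, add FIRST(num) \ {ε} = { 'num' }
In D → ( / Y: Y is at the end, add FOLLOW(D)

The FOLLOW sets referred to above (computed the same way, to a fixed point):
  FOLLOW(D) = { '(', '/', 'num' }

Taking the union: FOLLOW(Y) = { $, '(', '/', 'num' }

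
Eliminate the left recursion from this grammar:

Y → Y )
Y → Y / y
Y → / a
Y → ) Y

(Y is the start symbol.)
Y → / a Y'
Y → ) Y Y'
Y' → ) Y'
Y' → / y Y'
Y' → ε

Y is directly left-recursive. The standard transformation for
  A → A α₁ | ... | A α_m | β₁ | ... | β_n
is
  A  → β₁ A' | ... | β_n A'
  A' → α₁ A' | ... | α_m A' | ε

Y → / a becomes Y → / a Y'
Y → ) Y becomes Y → ) Y Y'
Y → Y ) becomes Y' → ) Y'
Y → Y / y becomes Y' → / y Y'
Add Y' → ε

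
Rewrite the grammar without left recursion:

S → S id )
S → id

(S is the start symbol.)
S is directly left-recursive. The standard transformation for
  A → A α₁ | ... | A α_m | β₁ | ... | β_n
is
  A  → β₁ A' | ... | β_n A'
  A' → α₁ A' | ... | α_m A' | ε

S → id becomes S → id S'
S → S id ) becomes S' → id ) S'
Add S' → ε

Resulting grammar:
S → id S'
S' → id ) S'
S' → ε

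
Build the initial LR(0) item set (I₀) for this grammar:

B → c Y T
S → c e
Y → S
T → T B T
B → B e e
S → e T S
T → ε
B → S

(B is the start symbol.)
{ [B → . B e e], [B → . S], [B → . c Y T], [B' → . B], [S → . c e], [S → . e T S] }

First, augment the grammar with B' → B
I₀ = CLOSURE({ [B' → . B] }):
  [B' → . B] has the dot before B: add [B → . c Y T], [B → . B e e], [B → . S]
  [B → . S] has the dot before S: add [S → . c e], [S → . e T S]
No further items can be added.

I₀ = { [B → . B e e], [B → . S], [B → . c Y T], [B' → . B], [S → . c e], [S → . e T S] }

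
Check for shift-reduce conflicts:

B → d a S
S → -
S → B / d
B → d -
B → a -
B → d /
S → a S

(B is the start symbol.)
No shift-reduce conflicts

A shift-reduce conflict occurs when an LR(0) state has both:
  - a complete (reduce) item [A → α .] (dot at the end), and
  - a shift item [B → β . c γ] (dot before a terminal).

Augment with B' → B and build the canonical LR(0) collection (I0 = CLOSURE({[B' → . B]}), then GOTO on every symbol after a dot until no new states appear). It has 16 states:
  I0: { [B → . a -], [B → . d -], [B → . d /], [B → . d a S], [B' → . B] }  — shift
  I1: { [B' → B .] }  — accept
  I2: { [B → a . -] }  — shift
  I3: { [B → d . -], [B → d . /], [B → d . a S] }  — shift
  I4: { [B → d - .] }  — reduce
  I5: { [B → d / .] }  — reduce
  I6: { [B → . a -], [B → . d -], [B → . d /], [B → . d a S], [B → d a . S], [S → . -], [S → . B / d], [S → . a S] }  — shift
  I7: { [S → - .] }  — reduce
  I8: { [S → B . / d] }  — shift
  I9: { [B → d a S .] }  — reduce
  I10: { [B → . a -], [B → . d -], [B → . d /], [B → . d a S], [B → a . -], [S → . -], [S → . B / d], [S → . a S], [S → a . S] }  — shift
  I11: { [B → a - .], [S → - .] }  — 2 reduces
  I12: { [S → a S .] }  — reduce
  I13: { [S → B / . d] }  — shift
  I14: { [S → B / d .] }  — reduce
  I15: { [B → a - .] }  — reduce

No state contains both a complete item and a shift item.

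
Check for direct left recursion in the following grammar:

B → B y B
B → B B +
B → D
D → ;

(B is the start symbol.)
Yes, B is left-recursive

B → B y B: LEFT RECURSIVE (starts with B)
B → B B +: LEFT RECURSIVE (starts with B)
B → D: starts with D
D → ;: starts with ';'

The grammar has direct left recursion on: B.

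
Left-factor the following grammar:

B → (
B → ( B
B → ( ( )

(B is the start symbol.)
B → ( B'
B' → ε
B' → B
B' → ( )

Left-factoring transforms A → αβ₁ | αβ₂ into A → αA' and A' → β₁ | β₂
(α is the longest common prefix among the alternatives). Repeat until
no nonterminal has two alternatives with a common prefix.

Round 1: B has alternatives sharing prefix '('. Introduce B': B → ( B'
  Add: B' → ε
  Add: B' → B
  Add: B' → ( )

No remaining common prefixes — done.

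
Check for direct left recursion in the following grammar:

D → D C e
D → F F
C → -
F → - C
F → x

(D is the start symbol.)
Yes, D is left-recursive

D → D C e: LEFT RECURSIVE (starts with D)
D → F F: starts with F
C → -: starts with '-'
F → - C: starts with '-'
F → x: starts with x

The grammar has direct left recursion on: D.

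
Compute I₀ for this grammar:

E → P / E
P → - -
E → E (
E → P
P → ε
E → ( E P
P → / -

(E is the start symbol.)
{ [E → . ( E P], [E → . E (], [E → . P / E], [E → . P], [E' → . E], [P → . - -], [P → . / -], [P → .] }

First, augment the grammar with E' → E
I₀ = CLOSURE({ [E' → . E] }):
  [E' → . E] has the dot before E: add [E → . P / E], [E → . E (], [E → . P], [E → . ( E P]
  [E → . P / E] has the dot before P: add [P → . - -], [P → .], [P → . / -]
No further items can be added.

I₀ = { [E → . ( E P], [E → . E (], [E → . P / E], [E → . P], [E' → . E], [P → . - -], [P → . / -], [P → .] }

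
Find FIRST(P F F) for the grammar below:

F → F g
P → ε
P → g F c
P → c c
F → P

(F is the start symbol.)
{ 'c', 'g', ε }

FIRST sets of the non-terminals involved (from the grammar, by fixed-point iteration):
  FIRST(P) = { 'c', 'g', ε }
  FIRST(F) = { 'c', 'g', ε }

To compute FIRST(P F F), process the symbols left to right:
Symbol P is a non-terminal. Add FIRST(P) \ {ε} = { 'c', 'g' }
P is nullable (ε ∈ FIRST(P)), continue to the next symbol.
Symbol F is a non-terminal. Add FIRST(F) \ {ε} = { 'c', 'g' }
F is nullable (ε ∈ FIRST(F)), continue to the next symbol.
Symbol F is a non-terminal. Add FIRST(F) \ {ε} = { 'c', 'g' }
F is nullable (ε ∈ FIRST(F)), continue to the next symbol.
All symbols are nullable, so ε is in the result.
FIRST(P F F) = { 'c', 'g', ε }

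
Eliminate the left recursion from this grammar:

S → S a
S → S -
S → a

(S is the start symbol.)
S → a S'
S' → a S'
S' → - S'
S' → ε

S is directly left-recursive. The standard transformation for
  A → A α₁ | ... | A α_m | β₁ | ... | β_n
is
  A  → β₁ A' | ... | β_n A'
  A' → α₁ A' | ... | α_m A' | ε

S → a becomes S → a S'
S → S a becomes S' → a S'
S → S - becomes S' → - S'
Add S' → ε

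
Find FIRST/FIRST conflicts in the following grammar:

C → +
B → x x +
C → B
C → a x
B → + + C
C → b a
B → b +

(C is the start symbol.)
Yes. C → '+' / C → B on { '+' }; C → B / C → b a on { 'b' }

A FIRST/FIRST conflict occurs when two productions N → α and N → β for the same non-terminal have FIRST(α) ∩ FIRST(β) ≠ ∅ (with ε ∈ FIRST of a nullable right-hand side, so two nullable alternatives also conflict).

FIRST sets of the non-terminals at (or reachable through a nullable prefix from) the front of some alternative:
  FIRST(B) = { '+', 'b', 'x' }

Productions for C:
  C → +: FIRST = { '+' }
  C → B: FIRST = { '+', 'b', 'x' }
  C → a x: FIRST = { 'a' }
  C → b a: FIRST = { 'b' }
Productions for B:
  B → x x +: FIRST = { 'x' }
  B → + + C: FIRST = { '+' }
  B → b +: FIRST = { 'b' }

Conflict for C: C → + and C → B
  Overlap: { '+' }
Conflict for C: C → B and C → b a
  Overlap: { 'b' }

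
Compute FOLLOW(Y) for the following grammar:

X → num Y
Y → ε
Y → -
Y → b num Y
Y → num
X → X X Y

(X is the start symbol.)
{ $, '-', 'b', 'num' }

In X → num Y: Y is at the end, add FOLLOW(X)
In Y → b num Y: Y is at the end; this adds FOLLOW(Y) to itself — nothing new
In X → X X Y: Y is at the end, add FOLLOW(X)

The FOLLOW sets referred to above (computed the same way, to a fixed point):
  FOLLOW(X) = { $, '-', 'b', 'num' }

Taking the union: FOLLOW(Y) = { $, '-', 'b', 'num' }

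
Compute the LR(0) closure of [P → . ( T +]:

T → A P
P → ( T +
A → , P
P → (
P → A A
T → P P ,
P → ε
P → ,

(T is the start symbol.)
To compute CLOSURE, for each item [A → α.Bβ] where B is a non-terminal, add [B → .γ] for all productions B → γ; repeat for the newly added items until nothing changes.

Start with: [P → . ( T +]
The dot precedes the terminal '(', so nothing is added.

CLOSURE = { [P → . ( T +] }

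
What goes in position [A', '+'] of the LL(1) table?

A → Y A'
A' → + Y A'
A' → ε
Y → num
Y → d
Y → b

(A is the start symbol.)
A' → + Y A'

To find M[A', '+'], we find productions for A' where '+' is in the predict set (PREDICT(N → α) = (FIRST(α) \ {ε}) ∪ (FOLLOW(N) if α ⇒* ε)).

Relevant sets:
  FOLLOW(A') = { $ }

A' → + Y A': PREDICT = { '+' }
  '+' is in predict set, so this production goes in M[A', '+']
A' → ε: PREDICT = { $ }

M[A', '+'] = A' → + Y A'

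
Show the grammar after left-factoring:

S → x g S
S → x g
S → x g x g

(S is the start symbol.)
Left-factoring transforms A → αβ₁ | αβ₂ into A → αA' and A' → β₁ | β₂
(α is the longest common prefix among the alternatives). Repeat until
no nonterminal has two alternatives with a common prefix.

Round 1: S has alternatives sharing prefix 'x g'. Introduce S': S → x g S'
  Add: S' → S
  Add: S' → ε
  Add: S' → x g

No remaining common prefixes — done.

Resulting grammar:
S → x g S'
S' → S
S' → ε
S' → x g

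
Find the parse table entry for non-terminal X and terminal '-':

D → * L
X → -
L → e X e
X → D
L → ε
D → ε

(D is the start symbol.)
To find M[X, '-'], we find productions for X where '-' is in the predict set (PREDICT(N → α) = (FIRST(α) \ {ε}) ∪ (FOLLOW(N) if α ⇒* ε)).

Relevant sets:
  FIRST(D) = { '*', ε }
  FOLLOW(X) = { 'e' }

X → -: PREDICT = { '-' }
  '-' is in predict set, so this production goes in M[X, '-']
X → D: PREDICT = { '*', 'e' }

M[X, '-'] = X → -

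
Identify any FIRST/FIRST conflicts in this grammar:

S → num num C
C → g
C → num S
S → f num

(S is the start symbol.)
No FIRST/FIRST conflicts.

A FIRST/FIRST conflict occurs when two productions N → α and N → β for the same non-terminal have FIRST(α) ∩ FIRST(β) ≠ ∅ (with ε ∈ FIRST of a nullable right-hand side, so two nullable alternatives also conflict).

Productions for S:
  S → num num C: FIRST = { 'num' }
  S → f num: FIRST = { 'f' }
Productions for C:
  C → g: FIRST = { 'g' }
  C → num S: FIRST = { 'num' }

All alternatives of each non-terminal have pairwise disjoint FIRST sets.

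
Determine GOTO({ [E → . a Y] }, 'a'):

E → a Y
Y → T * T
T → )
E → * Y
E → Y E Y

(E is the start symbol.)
GOTO(I, 'a') = CLOSURE({ [A → αX.β] : [A → α.Xβ] ∈ I, X = 'a' })

Items with dot before 'a', with the dot advanced:
  [E → . a Y] → [E → a . Y]
Closure of the advanced items:
  [E → a . Y] has the dot before Y: add [Y → . T * T]
  [Y → . T * T] has the dot before T: add [T → . )]

GOTO = { [E → a . Y], [T → . )], [Y → . T * T] }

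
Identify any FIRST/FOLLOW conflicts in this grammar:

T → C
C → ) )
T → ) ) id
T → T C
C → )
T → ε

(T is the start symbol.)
Yes. T → C with FOLLOW(T) on { ')' }; T → ')' ')' id with FOLLOW(T) on { ')' }; T → T C with FOLLOW(T) on { ')' }

A FIRST/FOLLOW conflict occurs when a non-terminal N has a nullable alternative N → β (β ⇒* ε) and another alternative N → α with FIRST(α) ∩ FOLLOW(N) ≠ ∅: on such a lookahead the parser cannot decide between expanding α and letting N vanish via β.

Nullable non-terminals: T.
FIRST sets used below: FIRST(C) = { ')' }, FIRST(T) = { ')', ε }

T: nullable alternative(s) T → ε; FOLLOW(T) = { $, ')' }
  T → C: FIRST \ {ε} = { ')' } — overlaps FOLLOW(T) on { ')' }: CONFLICT
  T → ) ) id: FIRST \ {ε} = { ')' } — overlaps FOLLOW(T) on { ')' }: CONFLICT
  T → T C: FIRST \ {ε} = { ')' } — overlaps FOLLOW(T) on { ')' }: CONFLICT
  T → ε: FIRST \ {ε} = { } — this is the only nullable alternative, skip

C has no nullable alternative, so no FIRST/FOLLOW check is needed there.

So the grammar has 3 FIRST/FOLLOW conflicts (marked CONFLICT above).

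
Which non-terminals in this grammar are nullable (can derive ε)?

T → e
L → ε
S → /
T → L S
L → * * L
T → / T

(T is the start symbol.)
ε-productions: L → ε
So L is immediately nullable.
No further non-terminal can be added: every production for the remaining non-terminals contains a terminal or a non-nullable non-terminal.
Nullable = { 'L' }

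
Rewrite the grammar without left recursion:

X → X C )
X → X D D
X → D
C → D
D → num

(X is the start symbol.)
X → D X'
X' → C ) X'
X' → D D X'
X' → ε
C → D
D → num

X is directly left-recursive. The standard transformation for
  A → A α₁ | ... | A α_m | β₁ | ... | β_n
is
  A  → β₁ A' | ... | β_n A'
  A' → α₁ A' | ... | α_m A' | ε

X → D becomes X → D X'
X → X C ) becomes X' → C ) X'
X → X D D becomes X' → D D X'
Add X' → ε

Productions for other non-terminals are unchanged:
  C → D
  D → num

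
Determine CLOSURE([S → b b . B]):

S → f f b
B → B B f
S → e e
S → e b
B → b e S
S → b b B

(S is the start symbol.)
To compute CLOSURE, for each item [A → α.Bβ] where B is a non-terminal, add [B → .γ] for all productions B → γ; repeat for the newly added items until nothing changes.

Start with: [S → b b . B]
  [S → b b . B] has the dot before B: add [B → . B B f], [B → . b e S]
No further items can be added.

CLOSURE = { [B → . B B f], [B → . b e S], [S → b b . B] }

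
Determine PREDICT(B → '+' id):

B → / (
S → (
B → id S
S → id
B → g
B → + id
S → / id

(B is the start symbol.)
PREDICT(B → '+' id) = (FIRST(RHS) \ {ε}) ∪ (FOLLOW(B) if ε ∈ FIRST(RHS), i.e. RHS ⇒* ε)
FIRST('+' id) = { '+' }
ε ∉ FIRST('+' id), so FOLLOW(B) is not added.
PREDICT(B → '+' id) = { '+' }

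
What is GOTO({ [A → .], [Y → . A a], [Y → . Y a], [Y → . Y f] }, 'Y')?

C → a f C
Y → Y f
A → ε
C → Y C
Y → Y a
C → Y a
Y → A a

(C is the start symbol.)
{ [Y → Y . a], [Y → Y . f] }

GOTO(I, 'Y') = CLOSURE({ [A → αX.β] : [A → α.Xβ] ∈ I, X = 'Y' })

Items with dot before 'Y', with the dot advanced:
  [Y → . Y a] → [Y → Y . a]
  [Y → . Y f] → [Y → Y . f]
Closure adds nothing (no advanced item has the dot before a non-terminal).

GOTO = { [Y → Y . a], [Y → Y . f] }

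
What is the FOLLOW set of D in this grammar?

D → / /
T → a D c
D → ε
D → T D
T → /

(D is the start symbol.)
{ $, 'c' }

To compute FOLLOW(D), find every occurrence of D on a right-hand side N → α D β: add FIRST(β) \ {ε}, and if β is empty or nullable also add FOLLOW(N). Iterate to a fixed point.

D is the start symbol, so $ ∈ FOLLOW(D).
In T → a D c: D is followed by c, add FIRST(c) \ {ε} = { 'c' }
In D → T D: D is at the end; this adds FOLLOW(D) to itself — nothing new

Taking the union: FOLLOW(D) = { $, 'c' }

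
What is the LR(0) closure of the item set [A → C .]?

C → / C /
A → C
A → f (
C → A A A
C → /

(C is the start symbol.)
{ [A → C .] }

Start with: [A → C .]
The dot is at the end, so nothing is added.

CLOSURE = { [A → C .] }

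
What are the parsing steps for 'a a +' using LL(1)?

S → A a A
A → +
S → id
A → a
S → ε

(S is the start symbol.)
Stack is shown with the top on the left.

Stack    Input    Action
------------------------
S $      a a + $  output S → A a A
A a A $  a a + $  output A → a
a a A $  a a + $  match 'a'
a A $    a + $    match 'a'
A $      + $      output A → +
+ $      + $      match '+'
$        $        accept

The string is accepted.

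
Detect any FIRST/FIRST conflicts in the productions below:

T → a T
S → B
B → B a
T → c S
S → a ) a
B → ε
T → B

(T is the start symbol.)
A FIRST/FIRST conflict occurs when two productions N → α and N → β for the same non-terminal have FIRST(α) ∩ FIRST(β) ≠ ∅ (with ε ∈ FIRST of a nullable right-hand side, so two nullable alternatives also conflict).

FIRST sets of the non-terminals at (or reachable through a nullable prefix from) the front of some alternative:
  FIRST(B) = { 'a', ε }

Productions for T:
  T → a T: FIRST = { 'a' }
  T → c S: FIRST = { 'c' }
  T → B: FIRST = { 'a', ε }
Productions for S:
  S → B: FIRST = { 'a', ε }
  S → a ) a: FIRST = { 'a' }
Productions for B:
  B → B a: FIRST = { 'a' }
  B → ε: FIRST = { ε }

Conflict for T: T → a T and T → B
  Overlap: { 'a' }
Conflict for S: S → B and S → a ) a
  Overlap: { 'a' }

Answer: Yes. T → a T / T → B on { 'a' }; S → B / S → a ')' a on { 'a' }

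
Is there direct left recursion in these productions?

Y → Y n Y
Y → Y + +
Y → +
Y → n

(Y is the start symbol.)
Yes, Y is left-recursive

Direct left recursion occurs when N → N α for some non-terminal N (the right-hand side begins with the left-hand side itself).

Y → Y n Y: LEFT RECURSIVE (starts with Y)
Y → Y + +: LEFT RECURSIVE (starts with Y)
Y → +: starts with '+'
Y → n: starts with n

The grammar has direct left recursion on: Y.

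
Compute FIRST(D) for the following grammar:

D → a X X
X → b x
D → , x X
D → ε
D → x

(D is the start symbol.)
To compute FIRST(D), examine every production with D on the left-hand side, reading each right-hand side left to right until a non-nullable symbol is reached.

From D → a X X:
  - a is a terminal: add 'a' and stop
From D → , x X:
  - ',' is a terminal: add ',' and stop
From D → ε:
  - ε-production, so ε ∈ FIRST(D)
From D → x:
  - x is a terminal: add 'x' and stop

Collecting: FIRST(D) = { ',', 'a', 'x', ε }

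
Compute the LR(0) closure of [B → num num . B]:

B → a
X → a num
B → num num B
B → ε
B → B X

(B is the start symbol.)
{ [B → . B X], [B → . a], [B → . num num B], [B → .], [B → num num . B] }

Start with: [B → num num . B]
  [B → num num . B] has the dot before B: add [B → . a], [B → . num num B], [B → .], [B → . B X]
No further items can be added.

CLOSURE = { [B → . B X], [B → . a], [B → . num num B], [B → .], [B → num num . B] }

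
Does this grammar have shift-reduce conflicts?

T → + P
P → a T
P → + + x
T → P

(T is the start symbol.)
A shift-reduce conflict occurs when an LR(0) state has both:
  - a complete (reduce) item [A → α .] (dot at the end), and
  - a shift item [B → β . c γ] (dot before a terminal).

Augment with T' → T and build the canonical LR(0) collection (I0 = CLOSURE({[T' → . T]}), then GOTO on every symbol after a dot until no new states appear). It has 10 states:
  I0: { [P → . + + x], [P → . a T], [T → . + P], [T → . P], [T' → . T] }  — shift
  I1: { [P → + . + x], [P → . + + x], [P → . a T], [T → + . P] }  — shift
  I2: { [T → P .] }  — reduce
  I3: { [T' → T .] }  — accept
  I4: { [P → . + + x], [P → . a T], [P → a . T], [T → . + P], [T → . P] }  — shift
  I5: { [P → a T .] }  — reduce
  I6: { [P → + + . x], [P → + . + x] }  — shift
  I7: { [T → + P .] }  — reduce
  I8: { [P → + + . x] }  — shift
  I9: { [P → + + x .] }  — reduce

No state contains both a complete item and a shift item.

Answer: No shift-reduce conflicts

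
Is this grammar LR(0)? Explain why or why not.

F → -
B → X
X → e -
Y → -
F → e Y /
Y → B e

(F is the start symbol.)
A grammar is LR(0) if no state in the canonical LR(0) collection has:
  - both a shift item (dot before a terminal) and a complete item (shift-reduce conflict), or
  - two or more complete items (reduce-reduce conflict; the accept item [F' → F .] counts as a complete item here).

Augment with F' → F and build the canonical LR(0) collection (I0 = CLOSURE({[F' → . F]}), then GOTO on every symbol after a dot until no new states appear). It has 12 states:
  I0: { [F → . -], [F → . e Y /], [F' → . F] }  — shift
  I1: { [F → - .] }  — reduce
  I2: { [F' → F .] }  — accept
  I3: { [B → . X], [F → e . Y /], [X → . e -], [Y → . -], [Y → . B e] }  — shift
  I4: { [Y → - .] }  — reduce
  I5: { [Y → B . e] }  — shift
  I6: { [B → X .] }  — reduce
  I7: { [F → e Y . /] }  — shift
  I8: { [X → e . -] }  — shift
  I9: { [X → e - .] }  — reduce
  I10: { [F → e Y / .] }  — reduce
  I11: { [Y → B e .] }  — reduce

Every state is either a pure shift/goto state or contains exactly one complete item and nothing to shift — no conflicts. The grammar is LR(0).

Answer: Yes, the grammar is LR(0)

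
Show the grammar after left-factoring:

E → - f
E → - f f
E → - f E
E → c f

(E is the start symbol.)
E → - f E'
E' → ε
E' → f
E' → E
E → c f

Left-factoring transforms A → αβ₁ | αβ₂ into A → αA' and A' → β₁ | β₂
(α is the longest common prefix among the alternatives). Repeat until
no nonterminal has two alternatives with a common prefix.

Round 1: E has alternatives sharing prefix '- f'. Introduce E': E → - f E'
  Add: E' → ε
  Add: E' → f
  Add: E' → E

No remaining common prefixes — done.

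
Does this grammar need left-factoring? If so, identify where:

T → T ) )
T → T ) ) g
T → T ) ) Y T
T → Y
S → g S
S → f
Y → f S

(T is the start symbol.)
Yes, T has productions with common prefix 'T ) )'

Left-factoring is needed when two productions for the same non-terminal
share a common prefix on the right-hand side.

Productions for T:
  T → T ) )
  T → T ) ) g
  T → T ) ) Y T
  T → Y
Productions for S:
  S → g S
  S → f

Found common prefix 'T ) )' in productions for T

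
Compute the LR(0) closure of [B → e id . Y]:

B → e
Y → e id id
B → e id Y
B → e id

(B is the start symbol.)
{ [B → e id . Y], [Y → . e id id] }

To compute CLOSURE, for each item [A → α.Bβ] where B is a non-terminal, add [B → .γ] for all productions B → γ; repeat for the newly added items until nothing changes.

Start with: [B → e id . Y]
  [B → e id . Y] has the dot before Y: add [Y → . e id id]
No further items can be added.

CLOSURE = { [B → e id . Y], [Y → . e id id] }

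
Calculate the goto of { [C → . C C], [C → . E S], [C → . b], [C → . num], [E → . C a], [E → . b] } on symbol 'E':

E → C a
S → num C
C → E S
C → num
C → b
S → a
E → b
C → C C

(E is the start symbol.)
{ [C → E . S], [S → . a], [S → . num C] }

GOTO(I, 'E') = CLOSURE({ [A → αX.β] : [A → α.Xβ] ∈ I, X = 'E' })

Items with dot before 'E', with the dot advanced:
  [C → . E S] → [C → E . S]
Closure of the advanced items:
  [C → E . S] has the dot before S: add [S → . num C], [S → . a]

GOTO = { [C → E . S], [S → . a], [S → . num C] }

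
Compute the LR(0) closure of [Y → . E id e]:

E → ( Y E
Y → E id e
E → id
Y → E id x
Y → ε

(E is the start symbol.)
Start with: [Y → . E id e]
  [Y → . E id e] has the dot before E: add [E → . ( Y E], [E → . id]
No further items can be added.

CLOSURE = { [E → . ( Y E], [E → . id], [Y → . E id e] }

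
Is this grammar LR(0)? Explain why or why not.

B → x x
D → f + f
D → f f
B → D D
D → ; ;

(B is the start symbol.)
Yes, the grammar is LR(0)

Augment with B' → B and build the canonical LR(0) collection (I0 = CLOSURE({[B' → . B]}), then GOTO on every symbol after a dot until no new states appear). It has 12 states:
  I0: { [B → . D D], [B → . x x], [B' → . B], [D → . ; ;], [D → . f + f], [D → . f f] }  — shift
  I1: { [D → ; . ;] }  — shift
  I2: { [B' → B .] }  — accept
  I3: { [B → D . D], [D → . ; ;], [D → . f + f], [D → . f f] }  — shift
  I4: { [D → f . + f], [D → f . f] }  — shift
  I5: { [B → x . x] }  — shift
  I6: { [B → x x .] }  — reduce
  I7: { [D → f + . f] }  — shift
  I8: { [D → f f .] }  — reduce
  I9: { [D → f + f .] }  — reduce
  I10: { [B → D D .] }  — reduce
  I11: { [D → ; ; .] }  — reduce

Every state is either a pure shift/goto state or contains exactly one complete item and nothing to shift — no conflicts. The grammar is LR(0).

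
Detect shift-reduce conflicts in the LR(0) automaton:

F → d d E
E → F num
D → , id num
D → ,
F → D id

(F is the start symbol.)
A shift-reduce conflict occurs when an LR(0) state has both:
  - a complete (reduce) item [A → α .] (dot at the end), and
  - a shift item [B → β . c γ] (dot before a terminal).

Augment with F' → F and build the canonical LR(0) collection (I0 = CLOSURE({[F' → . F]}), then GOTO on every symbol after a dot until no new states appear). It has 12 states:
  I0: { [D → . , id num], [D → . ,], [F → . D id], [F → . d d E], [F' → . F] }  — shift
  I1: { [D → , . id num], [D → , .] }  — shift, reduce
  I2: { [F → D . id] }  — shift
  I3: { [F' → F .] }  — accept
  I4: { [F → d . d E] }  — shift
  I5: { [D → . , id num], [D → . ,], [E → . F num], [F → . D id], [F → . d d E], [F → d d . E] }  — shift
  I6: { [F → d d E .] }  — reduce
  I7: { [E → F . num] }  — shift
  I8: { [E → F num .] }  — reduce
  I9: { [F → D id .] }  — reduce
  I10: { [D → , id . num] }  — shift
  I11: { [D → , id num .] }  — reduce

I1 contains reduce item [D → , .] and shift item [D → , . id num] — shift-reduce conflict.

Answer: Yes — I1: [D → , .] vs [D → , . id num]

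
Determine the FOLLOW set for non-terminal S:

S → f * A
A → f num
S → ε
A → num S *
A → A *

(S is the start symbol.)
S is the start symbol, so $ ∈ FOLLOW(S).
In A → num S *: S is followed by '*', add FIRST('*') \ {ε} = { '*' }

Taking the union: FOLLOW(S) = { $, '*' }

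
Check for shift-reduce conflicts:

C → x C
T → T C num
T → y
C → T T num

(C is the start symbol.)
Augment with C' → C and build the canonical LR(0) collection (I0 = CLOSURE({[C' → . C]}), then GOTO on every symbol after a dot until no new states appear). It has 10 states:
  I0: { [C → . T T num], [C → . x C], [C' → . C], [T → . T C num], [T → . y] }  — shift
  I1: { [C' → C .] }  — accept
  I2: { [C → . T T num], [C → . x C], [C → T . T num], [T → . T C num], [T → . y], [T → T . C num] }  — shift
  I3: { [C → . T T num], [C → . x C], [C → x . C], [T → . T C num], [T → . y] }  — shift
  I4: { [T → y .] }  — reduce
  I5: { [C → x C .] }  — reduce
  I6: { [T → T C . num] }  — shift
  I7: { [C → . T T num], [C → . x C], [C → T . T num], [C → T T . num], [T → . T C num], [T → . y], [T → T . C num] }  — shift
  I8: { [C → T T num .] }  — reduce
  I9: { [T → T C num .] }  — reduce

No state contains both a complete item and a shift item.

Answer: No shift-reduce conflicts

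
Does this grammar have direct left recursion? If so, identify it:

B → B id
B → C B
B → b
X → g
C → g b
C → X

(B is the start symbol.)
Direct left recursion occurs when N → N α for some non-terminal N (the right-hand side begins with the left-hand side itself).

B → B id: LEFT RECURSIVE (starts with B)
B → C B: starts with C
B → b: starts with b
X → g: starts with g
C → g b: starts with g
C → X: starts with X

The grammar has direct left recursion on: B.

Answer: Yes, B is left-recursive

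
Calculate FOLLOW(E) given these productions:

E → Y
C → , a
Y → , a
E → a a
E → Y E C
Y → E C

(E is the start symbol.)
{ $, ',' }

To compute FOLLOW(E), find every occurrence of E on a right-hand side N → α E β: add FIRST(β) \ {ε}, and if β is empty or nullable also add FOLLOW(N). Iterate to a fixed point.

E is the start symbol, so $ ∈ FOLLOW(E).
In E → Y E C: E is followed by C, add FIRST(C) \ {ε} = { ',' }
In Y → E C: E is followed by C, add FIRST(C) \ {ε} = { ',' }

Taking the union: FOLLOW(E) = { $, ',' }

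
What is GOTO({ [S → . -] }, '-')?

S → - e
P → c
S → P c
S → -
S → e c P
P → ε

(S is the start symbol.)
GOTO(I, '-') = CLOSURE({ [A → αX.β] : [A → α.Xβ] ∈ I, X = '-' })

Items with dot before '-', with the dot advanced:
  [S → . -] → [S → - .]
Closure adds nothing (no advanced item has the dot before a non-terminal).

GOTO = { [S → - .] }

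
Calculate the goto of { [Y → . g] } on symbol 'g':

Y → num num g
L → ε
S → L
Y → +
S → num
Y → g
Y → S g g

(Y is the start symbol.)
{ [Y → g .] }

GOTO(I, 'g') = CLOSURE({ [A → αX.β] : [A → α.Xβ] ∈ I, X = 'g' })

Items with dot before 'g', with the dot advanced:
  [Y → . g] → [Y → g .]
Closure adds nothing (no advanced item has the dot before a non-terminal).

GOTO = { [Y → g .] }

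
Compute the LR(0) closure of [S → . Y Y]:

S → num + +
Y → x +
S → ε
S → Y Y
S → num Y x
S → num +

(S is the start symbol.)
To compute CLOSURE, for each item [A → α.Bβ] where B is a non-terminal, add [B → .γ] for all productions B → γ; repeat for the newly added items until nothing changes.

Start with: [S → . Y Y]
  [S → . Y Y] has the dot before Y: add [Y → . x +]
No further items can be added.

CLOSURE = { [S → . Y Y], [Y → . x +] }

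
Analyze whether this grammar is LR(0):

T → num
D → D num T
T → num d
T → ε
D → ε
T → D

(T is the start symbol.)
No. Shift-reduce conflict between [D → .] and [T → . num]

A grammar is LR(0) if no state in the canonical LR(0) collection has:
  - both a shift item (dot before a terminal) and a complete item (shift-reduce conflict), or
  - two or more complete items (reduce-reduce conflict; the accept item [T' → T .] counts as a complete item here).

Augment with T' → T and build the canonical LR(0) collection (I0 = CLOSURE({[T' → . T]}), then GOTO on every symbol after a dot until no new states appear). It has 7 states:
  I0: { [D → . D num T], [D → .], [T → . D], [T → . num d], [T → . num], [T → .], [T' → . T] }  — shift, 2 reduces
  I1: { [D → D . num T], [T → D .] }  — shift, reduce
  I2: { [T' → T .] }  — accept
  I3: { [T → num . d], [T → num .] }  — shift, reduce
  I4: { [T → num d .] }  — reduce
  I5: { [D → . D num T], [D → .], [D → D num . T], [T → . D], [T → . num d], [T → . num], [T → .] }  — shift, 2 reduces
  I6: { [D → D num T .] }  — reduce

Conflict in state I0:
  Shift-reduce conflict between [D → .] and [T → . num]
So the grammar is NOT LR(0).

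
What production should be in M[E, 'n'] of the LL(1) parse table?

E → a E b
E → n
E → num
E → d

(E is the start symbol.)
E → n

To find M[E, 'n'], we find productions for E where 'n' is in the predict set (PREDICT(N → α) = (FIRST(α) \ {ε}) ∪ (FOLLOW(N) if α ⇒* ε)).

E → a E b: PREDICT = { 'a' }
E → n: PREDICT = { 'n' }
  'n' is in predict set, so this production goes in M[E, 'n']
E → num: PREDICT = { 'num' }
E → d: PREDICT = { 'd' }

M[E, 'n'] = E → n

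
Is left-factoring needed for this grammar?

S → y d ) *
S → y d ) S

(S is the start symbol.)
Left-factoring is needed when two productions for the same non-terminal
share a common prefix on the right-hand side.

Productions for S:
  S → y d ) *
  S → y d ) S

Found common prefix 'y d )' in productions for S

Answer: Yes, S has productions with common prefix 'y d )'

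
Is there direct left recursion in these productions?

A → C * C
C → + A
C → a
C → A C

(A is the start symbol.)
No direct left recursion

Direct left recursion occurs when N → N α for some non-terminal N (the right-hand side begins with the left-hand side itself).

A → C * C: starts with C
C → + A: starts with '+'
C → a: starts with a
C → A C: starts with A

No direct left recursion found.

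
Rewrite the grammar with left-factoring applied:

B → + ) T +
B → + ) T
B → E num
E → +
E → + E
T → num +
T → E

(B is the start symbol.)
Left-factoring transforms A → αβ₁ | αβ₂ into A → αA' and A' → β₁ | β₂
(α is the longest common prefix among the alternatives). Repeat until
no nonterminal has two alternatives with a common prefix.

Round 1: B has alternatives sharing prefix '+ ) T'. Introduce B': B → + ) T B'
  Add: B' → +
  Add: B' → ε

Round 2: E has alternatives sharing prefix '+'. Introduce E': E → + E'
  Add: E' → ε
  Add: E' → E

No remaining common prefixes — done.

Resulting grammar:
B → + ) T B'
B' → +
B' → ε
B → E num
E → + E'
E' → ε
E' → E
T → num +
T → E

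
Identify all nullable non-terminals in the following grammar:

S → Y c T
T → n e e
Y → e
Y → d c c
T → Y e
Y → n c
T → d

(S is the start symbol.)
None

A non-terminal is nullable if it can derive ε (the empty string): either it has an ε-production, or it has a production whose right-hand side consists entirely of nullable non-terminals.

There are no ε-productions, so no non-terminal can derive ε.
No non-terminals are nullable.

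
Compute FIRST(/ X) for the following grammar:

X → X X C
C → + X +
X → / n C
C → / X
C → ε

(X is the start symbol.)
To compute FIRST(/ X), process the symbols left to right:
Symbol / is a terminal. Add '/' and stop.
FIRST(/ X) = { '/' }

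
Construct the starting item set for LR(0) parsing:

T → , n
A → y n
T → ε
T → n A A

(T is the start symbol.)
First, augment the grammar with T' → T
I₀ = CLOSURE({ [T' → . T] }):
  [T' → . T] has the dot before T: add [T → . , n], [T → .], [T → . n A A]
No further items can be added.

I₀ = { [T → . , n], [T → . n A A], [T → .], [T' → . T] }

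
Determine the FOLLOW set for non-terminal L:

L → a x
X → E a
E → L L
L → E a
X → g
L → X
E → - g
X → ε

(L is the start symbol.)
To compute FOLLOW(L), find every occurrence of L on a right-hand side N → α L β: add FIRST(β) \ {ε}, and if β is empty or nullable also add FOLLOW(N). Iterate to a fixed point.

L is the start symbol, so $ ∈ FOLLOW(L).
In E → L L: L is followed by L, add FIRST(L) \ {ε} = { '-', 'a', 'g' }
  L is nullable, so also add FOLLOW(E)
In E → L L: L is at the end, add FOLLOW(E)

The FOLLOW sets referred to above (computed the same way, to a fixed point):
  FOLLOW(E) = { 'a' }

Taking the union: FOLLOW(L) = { $, '-', 'a', 'g' }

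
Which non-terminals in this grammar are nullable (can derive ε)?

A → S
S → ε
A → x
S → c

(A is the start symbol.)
{ 'A', 'S' }

ε-productions: S → ε
So S is immediately nullable.
A → S: every symbol on the right is nullable, so A is nullable too.
Every non-terminal is now nullable.
Nullable = { 'A', 'S' }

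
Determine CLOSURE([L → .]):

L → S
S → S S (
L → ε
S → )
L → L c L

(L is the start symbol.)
{ [L → .] }

To compute CLOSURE, for each item [A → α.Bβ] where B is a non-terminal, add [B → .γ] for all productions B → γ; repeat for the newly added items until nothing changes.

Start with: [L → .]
The dot is at the end, so nothing is added.

CLOSURE = { [L → .] }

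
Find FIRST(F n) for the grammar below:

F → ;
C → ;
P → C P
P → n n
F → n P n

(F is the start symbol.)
FIRST sets of the non-terminals involved (from the grammar, by fixed-point iteration):
  FIRST(F) = { ';', 'n' }

To compute FIRST(F n), process the symbols left to right:
Symbol F is a non-terminal. Add FIRST(F) \ {ε} = { ';', 'n' }
F is not nullable (ε ∉ FIRST(F)), so stop here.
FIRST(F n) = { ';', 'n' }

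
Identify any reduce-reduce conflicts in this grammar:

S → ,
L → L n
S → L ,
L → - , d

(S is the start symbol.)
No reduce-reduce conflicts

A reduce-reduce conflict occurs when an LR(0) state has two complete items [A → α .] and [B → β .] — both call for a reduction, and with no lookahead the parser cannot choose between them.

Augment with S' → S and build the canonical LR(0) collection (I0 = CLOSURE({[S' → . S]}), then GOTO on every symbol after a dot until no new states appear). It has 9 states:
  I0: { [L → . - , d], [L → . L n], [S → . ,], [S → . L ,], [S' → . S] }  — shift
  I1: { [S → , .] }  — reduce
  I2: { [L → - . , d] }  — shift
  I3: { [L → L . n], [S → L . ,] }  — shift
  I4: { [S' → S .] }  — accept
  I5: { [S → L , .] }  — reduce
  I6: { [L → L n .] }  — reduce
  I7: { [L → - , . d] }  — shift
  I8: { [L → - , d .] }  — reduce

No state contains more than one complete item.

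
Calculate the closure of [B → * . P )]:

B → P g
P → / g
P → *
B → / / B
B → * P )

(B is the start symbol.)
{ [B → * . P )], [P → . *], [P → . / g] }

To compute CLOSURE, for each item [A → α.Bβ] where B is a non-terminal, add [B → .γ] for all productions B → γ; repeat for the newly added items until nothing changes.

Start with: [B → * . P )]
  [B → * . P )] has the dot before P: add [P → . / g], [P → . *]
No further items can be added.

CLOSURE = { [B → * . P )], [P → . *], [P → . / g] }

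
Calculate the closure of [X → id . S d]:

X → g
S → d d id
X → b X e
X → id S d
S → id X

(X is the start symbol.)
Start with: [X → id . S d]
  [X → id . S d] has the dot before S: add [S → . d d id], [S → . id X]
No further items can be added.

CLOSURE = { [S → . d d id], [S → . id X], [X → id . S d] }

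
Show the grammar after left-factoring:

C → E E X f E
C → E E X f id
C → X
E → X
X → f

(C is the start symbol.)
Left-factoring transforms A → αβ₁ | αβ₂ into A → αA' and A' → β₁ | β₂
(α is the longest common prefix among the alternatives). Repeat until
no nonterminal has two alternatives with a common prefix.

Round 1: C has alternatives sharing prefix 'E E X f'. Introduce C': C → E E X f C'
  Add: C' → E
  Add: C' → id

No remaining common prefixes — done.

Resulting grammar:
C → E E X f C'
C' → E
C' → id
C → X
E → X
X → f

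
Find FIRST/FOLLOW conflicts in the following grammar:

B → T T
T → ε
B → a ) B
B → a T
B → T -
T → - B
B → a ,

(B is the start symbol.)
A FIRST/FOLLOW conflict occurs when a non-terminal N has a nullable alternative N → β (β ⇒* ε) and another alternative N → α with FIRST(α) ∩ FOLLOW(N) ≠ ∅: on such a lookahead the parser cannot decide between expanding α and letting N vanish via β.

Nullable non-terminals: B, T.
FIRST sets used below: FIRST(T) = { '-', ε }

B: nullable alternative(s) B → T T; FOLLOW(B) = { $, '-' }
  B → T T: FIRST \ {ε} = { '-' } — this is the only nullable alternative, skip
  B → a ) B: FIRST \ {ε} = { 'a' } — disjoint from FOLLOW(B)
  B → a T: FIRST \ {ε} = { 'a' } — disjoint from FOLLOW(B)
  B → T -: FIRST \ {ε} = { '-' } — overlaps FOLLOW(B) on { '-' }: CONFLICT
  B → a ,: FIRST \ {ε} = { 'a' } — disjoint from FOLLOW(B)

T: nullable alternative(s) T → ε; FOLLOW(T) = { $, '-' }
  T → ε: FIRST \ {ε} = { } — this is the only nullable alternative, skip
  T → - B: FIRST \ {ε} = { '-' } — overlaps FOLLOW(T) on { '-' }: CONFLICT

So the grammar has 2 FIRST/FOLLOW conflicts (marked CONFLICT above).

Answer: Yes. B → T '-' with FOLLOW(B) on { '-' }; T → '-' B with FOLLOW(T) on { '-' }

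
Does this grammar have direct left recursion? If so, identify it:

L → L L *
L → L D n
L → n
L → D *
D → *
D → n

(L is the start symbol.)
Direct left recursion occurs when N → N α for some non-terminal N (the right-hand side begins with the left-hand side itself).

L → L L *: LEFT RECURSIVE (starts with L)
L → L D n: LEFT RECURSIVE (starts with L)
L → n: starts with n
L → D *: starts with D
D → *: starts with '*'
D → n: starts with n

The grammar has direct left recursion on: L.

Answer: Yes, L is left-recursive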